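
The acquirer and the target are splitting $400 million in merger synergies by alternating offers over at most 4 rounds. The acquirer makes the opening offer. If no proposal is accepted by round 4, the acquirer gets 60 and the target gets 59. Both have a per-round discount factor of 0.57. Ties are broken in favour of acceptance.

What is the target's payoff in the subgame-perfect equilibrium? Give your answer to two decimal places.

161.01

Round 4 (the target proposes): the acquirer gets 60 if talks fail, so the target offers 60 and keeps 340.
Round 3 (the acquirer proposes): the target can get 340 next round, worth 0.57 × 340 = 193.8 now. The acquirer offers 193.8 and keeps 400 − 193.8 = 206.2.
Round 2 (the target proposes): the acquirer can get 206.2 next round, worth 0.57 × 206.2 = 117.534 now; the target offers that and keeps 282.466.
Round 1 (the acquirer proposes): the target can get 282.466 next round, worth 0.57 × 282.466 = 161.00562 now. The acquirer offers 161.00562 and keeps 400 − 161.00562 = 238.99438.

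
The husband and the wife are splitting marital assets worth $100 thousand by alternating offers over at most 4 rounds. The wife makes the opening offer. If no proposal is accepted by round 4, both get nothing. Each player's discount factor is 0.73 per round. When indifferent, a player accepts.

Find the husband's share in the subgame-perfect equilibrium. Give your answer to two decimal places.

Round 4 (the husband proposes): rejection yields 0 for the wife; the husband offers 0 and keeps 100.
Round 3 (the wife proposes): the husband can get 100 next round, worth 0.73 × 100 = 73 now, so the wife offers 73, keeping 27.
Round 2 (the husband proposes): the wife can get 27 next round, worth 0.73 × 27 = 19.71 now. The husband offers 19.71 and keeps 100 − 19.71 = 80.29.
Round 1 (the wife proposes): the husband can get 80.29 next round, worth 0.73 × 80.29 = 58.6117 now; the wife offers that and keeps 41.3883.

58.61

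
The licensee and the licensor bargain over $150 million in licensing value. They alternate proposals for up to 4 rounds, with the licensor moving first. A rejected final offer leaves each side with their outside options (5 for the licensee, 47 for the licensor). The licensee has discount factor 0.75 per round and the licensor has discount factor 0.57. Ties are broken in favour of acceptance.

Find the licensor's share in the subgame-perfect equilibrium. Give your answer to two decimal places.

Solve by backward induction from round 4.
Round 4 (the licensee proposes): the licensor gets 47 if talks fail, so the licensee offers 47 and keeps 103.
Round 3 (the licensor proposes): the licensee can get 103 next round, worth 0.75 × 103 = 77.25 now. The licensor offers 77.25 and keeps 150 − 77.25 = 72.75.
Round 2 (the licensee proposes): the licensor can get 72.75 next round, worth 0.57 × 72.75 = 41.4675 now; the licensee offers that and keeps 108.5325.
Round 1 (the licensor proposes): the licensee can get 108.5325 next round, worth 0.75 × 108.5325 = 81.399375 now; the licensor offers that and keeps 68.600625.

68.60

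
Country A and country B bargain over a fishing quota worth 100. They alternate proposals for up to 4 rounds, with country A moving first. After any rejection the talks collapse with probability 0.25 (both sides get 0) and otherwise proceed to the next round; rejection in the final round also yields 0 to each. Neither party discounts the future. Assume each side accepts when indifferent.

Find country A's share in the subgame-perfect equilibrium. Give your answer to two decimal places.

39.06

By backward induction:
Round 4 (country B proposes): rejection yields 0 for country A; country B offers 0 and keeps 100.
Round 3 (country A proposes): rejecting gives country B an expected 0.75 × 100 = 75; country A offers that and keeps 25.
Round 2 (country B proposes): rejecting gives country A an expected 0.75 × 25 = 18.75. Country B offers 18.75 and keeps 100 − 18.75 = 81.25.
Round 1 (country A proposes): rejecting gives country B an expected 0.75 × 81.25 = 60.9375, so country A offers 60.9375, keeping 39.0625.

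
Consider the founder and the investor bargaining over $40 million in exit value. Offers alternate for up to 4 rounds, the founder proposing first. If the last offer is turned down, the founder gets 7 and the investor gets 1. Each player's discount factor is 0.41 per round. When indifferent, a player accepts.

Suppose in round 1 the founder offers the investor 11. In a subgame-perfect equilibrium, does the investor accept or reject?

Reject

Round 4 (the investor proposes): the founder gets 7 if talks fail, so the investor offers 7 and keeps 33.
Round 3 (the founder proposes): the investor can get 33 next round, worth 0.41 × 33 = 13.53 now, so the founder offers 13.53, keeping 26.47.
Round 2 (the investor proposes): the founder can get 26.47 next round, worth 0.41 × 26.47 = 10.8527 now, so the investor offers 10.8527, keeping 29.1473.
So by rejecting in round 1, the investor gets 29.1473 next round, worth 0.41 × 29.1473 = 11.950393 now.
Offer 11 < 11.950393, so the investor rejects.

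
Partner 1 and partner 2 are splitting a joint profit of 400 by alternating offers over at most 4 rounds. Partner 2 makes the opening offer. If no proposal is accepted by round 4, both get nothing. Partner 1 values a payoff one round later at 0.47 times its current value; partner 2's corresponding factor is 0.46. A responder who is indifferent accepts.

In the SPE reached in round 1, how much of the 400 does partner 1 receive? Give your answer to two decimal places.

142.17

Round 4 (partner 1 proposes): rejection yields 0 for partner 2; partner 1 offers 0 and keeps 400.
Round 3 (partner 2 proposes): partner 1 can get 400 next round, worth 0.47 × 400 = 188 now; partner 2 offers that and keeps 212.
Round 2 (partner 1 proposes): partner 2 can get 212 next round, worth 0.46 × 212 = 97.52 now. Partner 1 offers 97.52 and keeps 400 − 97.52 = 302.48.
Round 1 (partner 2 proposes): partner 1 can get 302.48 next round, worth 0.47 × 302.48 = 142.1656 now, so partner 2 offers 142.1656, keeping 257.8344.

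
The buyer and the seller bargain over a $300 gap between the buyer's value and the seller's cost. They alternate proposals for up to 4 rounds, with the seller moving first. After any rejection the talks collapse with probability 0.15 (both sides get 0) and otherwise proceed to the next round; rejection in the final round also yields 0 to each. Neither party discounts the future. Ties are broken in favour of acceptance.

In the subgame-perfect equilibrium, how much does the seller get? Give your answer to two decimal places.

By backward induction:
Round 4 (the buyer proposes): rejection yields 0 for the seller; the buyer offers 0 and keeps 300.
Round 3 (the seller proposes): rejecting gives the buyer an expected 0.85 × 300 = 255, so the seller offers 255, keeping 45.
Round 2 (the buyer proposes): rejecting gives the seller an expected 0.85 × 45 = 38.25; the buyer offers that and keeps 261.75.
Round 1 (the seller proposes): rejecting gives the buyer an expected 0.85 × 261.75 = 222.4875; the seller offers that and keeps 77.5125.

77.51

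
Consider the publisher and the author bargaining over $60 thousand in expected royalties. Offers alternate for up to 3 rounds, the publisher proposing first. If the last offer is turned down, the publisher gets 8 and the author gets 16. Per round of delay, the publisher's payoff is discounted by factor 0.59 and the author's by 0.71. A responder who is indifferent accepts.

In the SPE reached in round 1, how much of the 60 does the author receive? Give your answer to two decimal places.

24.17

Round 3 (the publisher proposes): the author gets 16 if talks fail, so the publisher offers 16 and keeps 44.
Round 2 (the author proposes): the publisher can get 44 next round, worth 0.59 × 44 = 25.96 now. The author offers 25.96 and keeps 60 − 25.96 = 34.04.
Round 1 (the publisher proposes): the author can get 34.04 next round, worth 0.71 × 34.04 = 24.1684 now. The publisher offers 24.1684 and keeps 60 − 24.1684 = 35.8316.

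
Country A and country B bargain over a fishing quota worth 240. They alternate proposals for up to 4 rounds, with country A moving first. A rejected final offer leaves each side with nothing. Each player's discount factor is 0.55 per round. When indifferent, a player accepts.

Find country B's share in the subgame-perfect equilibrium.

99.33

Round 4 (country B proposes): rejection yields 0 for country A; country B offers 0 and keeps 240.
Round 3 (country A proposes): country B can get 240 next round, worth 0.55 × 240 = 132 now, so country A offers 132, keeping 108.
Round 2 (country B proposes): country A can get 108 next round, worth 0.55 × 108 = 59.4 now; country B offers that and keeps 180.6.
Round 1 (country A proposes): country B can get 180.6 next round, worth 0.55 × 180.6 = 99.33 now, so country A offers 99.33, keeping 140.67.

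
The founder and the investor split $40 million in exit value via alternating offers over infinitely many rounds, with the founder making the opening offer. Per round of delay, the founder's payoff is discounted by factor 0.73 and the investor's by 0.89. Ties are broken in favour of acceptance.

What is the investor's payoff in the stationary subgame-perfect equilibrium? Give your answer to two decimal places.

27.44

In a stationary SPE each proposer offers the other exactly their discounted continuation value.
If the founder keeps x when proposing and the investor keeps y when proposing, then x = 40 − 0.89y and y = 40 − 0.73x.
Solving: x = 40(1 − 0.89) / (1 − 0.73·0.89) = 4.4 / 0.3503 ≈ 12.5607.
The investor gets 40 − 12.5607 ≈ 27.4393.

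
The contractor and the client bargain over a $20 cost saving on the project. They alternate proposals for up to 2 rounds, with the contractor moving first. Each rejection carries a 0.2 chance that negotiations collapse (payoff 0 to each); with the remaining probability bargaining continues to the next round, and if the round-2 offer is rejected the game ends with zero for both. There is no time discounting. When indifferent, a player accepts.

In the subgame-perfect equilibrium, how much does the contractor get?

4

Round 2 (the client proposes): rejection yields 0 for the contractor; the client offers 0 and keeps 20.
Round 1 (the contractor proposes): rejecting gives the client an expected 0.8 × 20 = 16; the contractor offers that and keeps 4.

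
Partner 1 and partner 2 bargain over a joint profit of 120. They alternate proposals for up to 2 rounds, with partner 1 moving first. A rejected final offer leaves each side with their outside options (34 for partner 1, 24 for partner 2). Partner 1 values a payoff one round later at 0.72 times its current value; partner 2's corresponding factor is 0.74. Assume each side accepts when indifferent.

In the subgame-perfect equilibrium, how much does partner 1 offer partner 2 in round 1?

By backward induction:
Round 2 (partner 2 proposes): partner 1 gets 34 if talks fail, so partner 2 offers 34 and keeps 86.
Round 1 (partner 1 proposes): partner 2 can get 86 next round, worth 0.74 × 86 = 63.64 now; partner 1 offers that and keeps 56.36.

63.64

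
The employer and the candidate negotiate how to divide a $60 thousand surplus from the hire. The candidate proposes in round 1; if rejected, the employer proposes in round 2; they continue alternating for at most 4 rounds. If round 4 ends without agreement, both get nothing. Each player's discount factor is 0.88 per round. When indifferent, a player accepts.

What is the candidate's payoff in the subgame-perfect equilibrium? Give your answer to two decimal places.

12.78

Round 4 (the employer proposes): the candidate will accept anything ≥ 0, so the employer offers 0 and keeps 60.
Round 3 (the candidate proposes): the employer can get 60 next round, worth 0.88 × 60 = 52.8 now, so the candidate offers 52.8, keeping 7.2.
Round 2 (the employer proposes): the candidate can get 7.2 next round, worth 0.88 × 7.2 = 6.336 now. The employer offers 6.336 and keeps 60 − 6.336 = 53.664.
Round 1 (the candidate proposes): the employer can get 53.664 next round, worth 0.88 × 53.664 = 47.22432 now, so the candidate offers 47.22432, keeping 12.77568.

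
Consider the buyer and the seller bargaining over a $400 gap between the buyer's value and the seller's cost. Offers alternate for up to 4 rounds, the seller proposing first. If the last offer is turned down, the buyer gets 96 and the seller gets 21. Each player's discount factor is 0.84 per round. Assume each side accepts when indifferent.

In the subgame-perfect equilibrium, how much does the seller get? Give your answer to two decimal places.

Round 4 (the buyer proposes): the seller gets 21 if talks fail, so the buyer offers 21 and keeps 379.
Round 3 (the seller proposes): the buyer can get 379 next round, worth 0.84 × 379 = 318.36 now. The seller offers 318.36 and keeps 400 − 318.36 = 81.64.
Round 2 (the buyer proposes): the seller can get 81.64 next round, worth 0.84 × 81.64 = 68.5776 now. The buyer offers 68.5776 and keeps 400 − 68.5776 = 331.4224.
Round 1 (the seller proposes): the buyer can get 331.4224 next round, worth 0.84 × 331.4224 = 278.394816 now; the seller offers that and keeps 121.605184.

121.61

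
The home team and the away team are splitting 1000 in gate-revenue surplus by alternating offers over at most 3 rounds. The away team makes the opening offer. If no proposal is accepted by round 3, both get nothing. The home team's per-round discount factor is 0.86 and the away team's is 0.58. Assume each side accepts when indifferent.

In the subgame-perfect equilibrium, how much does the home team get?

361.2

Solve by backward induction from round 3.
Round 3 (the away team proposes): the home team will accept anything ≥ 0, so the away team offers 0 and keeps 1000.
Round 2 (the home team proposes): the away team can get 1000 next round, worth 0.58 × 1000 = 580 now, so the home team offers 580, keeping 420.
Round 1 (the away team proposes): the home team can get 420 next round, worth 0.86 × 420 = 361.2 now; the away team offers that and keeps 638.8.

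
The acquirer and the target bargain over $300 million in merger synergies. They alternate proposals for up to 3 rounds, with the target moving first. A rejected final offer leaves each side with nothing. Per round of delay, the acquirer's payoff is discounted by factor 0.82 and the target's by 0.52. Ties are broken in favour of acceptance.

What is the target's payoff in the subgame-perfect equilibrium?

181.92

Round 3 (the target proposes): rejection yields 0 for the acquirer; the target offers 0 and keeps 300.
Round 2 (the acquirer proposes): the target can get 300 next round, worth 0.52 × 300 = 156 now, so the acquirer offers 156, keeping 144.
Round 1 (the target proposes): the acquirer can get 144 next round, worth 0.82 × 144 = 118.08 now. The target offers 118.08 and keeps 300 − 118.08 = 181.92.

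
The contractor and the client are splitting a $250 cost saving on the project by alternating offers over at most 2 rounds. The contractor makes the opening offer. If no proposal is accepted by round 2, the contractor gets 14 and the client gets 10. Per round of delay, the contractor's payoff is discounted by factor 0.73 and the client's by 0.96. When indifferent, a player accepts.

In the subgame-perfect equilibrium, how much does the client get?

Round 2 (the client proposes): the contractor gets 14 if talks fail, so the client offers 14 and keeps 236.
Round 1 (the contractor proposes): the client can get 236 next round, worth 0.96 × 236 = 226.56 now; the contractor offers that and keeps 23.44.

226.56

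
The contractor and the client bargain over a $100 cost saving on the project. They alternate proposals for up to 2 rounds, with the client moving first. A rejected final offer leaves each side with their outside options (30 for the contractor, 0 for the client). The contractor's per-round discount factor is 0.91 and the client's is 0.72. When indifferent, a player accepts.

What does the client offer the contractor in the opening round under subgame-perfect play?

Round 2 (the contractor proposes): rejection yields 0 for the client; the contractor offers 0 and keeps 100.
Round 1 (the client proposes): the contractor can get 100 next round, worth 0.91 × 100 = 91 now. The client offers 91 and keeps 100 − 91 = 9.

91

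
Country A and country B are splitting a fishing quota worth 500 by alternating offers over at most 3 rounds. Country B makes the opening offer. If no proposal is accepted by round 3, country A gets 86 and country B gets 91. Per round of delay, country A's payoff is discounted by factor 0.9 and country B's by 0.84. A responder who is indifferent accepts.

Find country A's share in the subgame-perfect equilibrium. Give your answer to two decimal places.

Round 3 (country B proposes): country A gets 86 if talks fail, so country B offers 86 and keeps 414.
Round 2 (country A proposes): country B can get 414 next round, worth 0.84 × 414 = 347.76 now, so country A offers 347.76, keeping 152.24.
Round 1 (country B proposes): country A can get 152.24 next round, worth 0.9 × 152.24 = 137.016 now. Country B offers 137.016 and keeps 500 − 137.016 = 362.984.

137.02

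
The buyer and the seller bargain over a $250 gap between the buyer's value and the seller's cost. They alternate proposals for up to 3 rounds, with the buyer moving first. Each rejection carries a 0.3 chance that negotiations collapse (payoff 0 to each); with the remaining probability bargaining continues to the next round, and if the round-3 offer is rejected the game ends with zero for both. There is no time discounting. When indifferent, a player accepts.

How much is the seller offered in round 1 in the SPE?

By backward induction:
Round 3 (the buyer proposes): the seller will accept anything ≥ 0, so the buyer offers 0 and keeps 250.
Round 2 (the seller proposes): rejecting gives the buyer an expected 0.7 × 250 = 175. The seller offers 175 and keeps 250 − 175 = 75.
Round 1 (the buyer proposes): rejecting gives the seller an expected 0.7 × 75 = 52.5; the buyer offers that and keeps 197.5.

52.5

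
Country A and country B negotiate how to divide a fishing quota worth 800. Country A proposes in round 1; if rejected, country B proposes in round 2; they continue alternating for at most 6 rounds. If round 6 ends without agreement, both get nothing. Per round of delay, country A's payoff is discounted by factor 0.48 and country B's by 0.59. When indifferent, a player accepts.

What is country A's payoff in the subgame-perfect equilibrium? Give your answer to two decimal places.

Round 6 (country B proposes): rejection yields 0 for country A; country B offers 0 and keeps 800.
Round 5 (country A proposes): country B can get 800 next round, worth 0.59 × 800 = 472 now; country A offers that and keeps 328.
Round 4 (country B proposes): country A can get 328 next round, worth 0.48 × 328 = 157.44 now; country B offers that and keeps 642.56.
Round 3 (country A proposes): country B can get 642.56 next round, worth 0.59 × 642.56 = 379.1104 now. Country A offers 379.1104 and keeps 800 − 379.1104 = 420.8896.
Round 2 (country B proposes): country A can get 420.8896 next round, worth 0.48 × 420.8896 = 202.027008 now; country B offers that and keeps 597.972992.
Round 1 (country A proposes): country B can get 597.972992 next round, worth 0.59 × 597.972992 = 352.80406528 now. Country A offers 352.80406528 and keeps 800 − 352.80406528 = 447.19593472.

447.20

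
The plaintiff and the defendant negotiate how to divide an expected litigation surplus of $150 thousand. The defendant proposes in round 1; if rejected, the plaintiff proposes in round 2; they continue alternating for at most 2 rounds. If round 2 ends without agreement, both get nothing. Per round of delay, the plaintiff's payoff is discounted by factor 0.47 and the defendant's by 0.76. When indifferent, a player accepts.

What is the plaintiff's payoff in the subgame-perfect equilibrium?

Solve by backward induction from round 2.
Round 2 (the plaintiff proposes): the defendant will accept anything ≥ 0, so the plaintiff offers 0 and keeps 150.
Round 1 (the defendant proposes): the plaintiff can get 150 next round, worth 0.47 × 150 = 70.5 now, so the defendant offers 70.5, keeping 79.5.

70.5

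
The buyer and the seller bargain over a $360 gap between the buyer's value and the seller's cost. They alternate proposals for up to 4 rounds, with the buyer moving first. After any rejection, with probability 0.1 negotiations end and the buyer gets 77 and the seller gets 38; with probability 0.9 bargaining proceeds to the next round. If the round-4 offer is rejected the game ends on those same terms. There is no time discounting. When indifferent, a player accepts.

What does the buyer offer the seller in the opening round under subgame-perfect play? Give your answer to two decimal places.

Round 4 (the seller proposes): the buyer gets 77 if talks fail, so the seller offers 77 and keeps 283.
Round 3 (the buyer proposes): rejecting gives the seller an expected 0.9 × 283 + 0.1 × 38 = 258.5; the buyer offers that and keeps 101.5.
Round 2 (the seller proposes): rejecting gives the buyer an expected 0.9 × 101.5 + 0.1 × 77 = 99.05, so the seller offers 99.05, keeping 260.95.
Round 1 (the buyer proposes): rejecting gives the seller an expected 0.9 × 260.95 + 0.1 × 38 = 238.655; the buyer offers that and keeps 121.345.

238.66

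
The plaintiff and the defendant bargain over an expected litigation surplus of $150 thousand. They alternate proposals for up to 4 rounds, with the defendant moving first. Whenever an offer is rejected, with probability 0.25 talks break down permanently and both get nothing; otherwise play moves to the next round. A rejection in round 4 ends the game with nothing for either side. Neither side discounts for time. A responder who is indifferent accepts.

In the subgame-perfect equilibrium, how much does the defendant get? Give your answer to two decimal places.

58.59

Round 4 (the plaintiff proposes): the defendant will accept anything ≥ 0, so the plaintiff offers 0 and keeps 150.
Round 3 (the defendant proposes): rejecting gives the plaintiff an expected 0.75 × 150 = 112.5. The defendant offers 112.5 and keeps 150 − 112.5 = 37.5.
Round 2 (the plaintiff proposes): rejecting gives the defendant an expected 0.75 × 37.5 = 28.125. The plaintiff offers 28.125 and keeps 150 − 28.125 = 121.875.
Round 1 (the defendant proposes): rejecting gives the plaintiff an expected 0.75 × 121.875 = 91.40625; the defendant offers that and keeps 58.59375.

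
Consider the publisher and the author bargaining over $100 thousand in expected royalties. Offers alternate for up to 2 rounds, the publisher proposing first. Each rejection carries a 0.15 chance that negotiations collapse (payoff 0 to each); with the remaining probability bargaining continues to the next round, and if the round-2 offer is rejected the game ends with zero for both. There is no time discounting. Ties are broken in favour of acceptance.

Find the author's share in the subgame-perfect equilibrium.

85

Round 2 (the author proposes): the publisher will accept anything ≥ 0, so the author offers 0 and keeps 100.
Round 1 (the publisher proposes): rejecting gives the author an expected 0.85 × 100 = 85, so the publisher offers 85, keeping 15.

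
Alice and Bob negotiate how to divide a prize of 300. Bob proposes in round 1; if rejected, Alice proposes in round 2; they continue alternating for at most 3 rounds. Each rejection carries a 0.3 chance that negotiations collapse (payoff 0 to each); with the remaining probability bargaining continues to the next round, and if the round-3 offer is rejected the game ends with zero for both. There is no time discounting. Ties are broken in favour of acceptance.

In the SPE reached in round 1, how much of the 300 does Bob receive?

237

Round 3 (Bob proposes): Alice will accept anything ≥ 0, so Bob offers 0 and keeps 300.
Round 2 (Alice proposes): rejecting gives Bob an expected 0.7 × 300 = 210. Alice offers 210 and keeps 300 − 210 = 90.
Round 1 (Bob proposes): rejecting gives Alice an expected 0.7 × 90 = 63; Bob offers that and keeps 237.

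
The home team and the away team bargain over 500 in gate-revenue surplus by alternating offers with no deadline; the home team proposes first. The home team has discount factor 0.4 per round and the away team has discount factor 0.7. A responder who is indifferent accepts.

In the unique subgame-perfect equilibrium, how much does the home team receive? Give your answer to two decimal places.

In a stationary SPE each proposer offers the other exactly their discounted continuation value.
If the home team keeps x when proposing and the away team keeps y when proposing, then x = 500 − 0.7y and y = 500 − 0.4x.
Solving: x = 500(1 − 0.7) / (1 − 0.4·0.7) = 150 / 0.72 ≈ 208.3333.
The away team gets 500 − 208.3333 ≈ 291.6667.

208.33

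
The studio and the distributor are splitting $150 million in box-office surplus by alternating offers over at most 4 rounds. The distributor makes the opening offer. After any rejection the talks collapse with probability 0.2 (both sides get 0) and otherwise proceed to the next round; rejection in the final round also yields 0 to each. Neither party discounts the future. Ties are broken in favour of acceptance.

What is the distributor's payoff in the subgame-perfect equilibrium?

By backward induction:
Round 4 (the studio proposes): the distributor will accept anything ≥ 0, so the studio offers 0 and keeps 150.
Round 3 (the distributor proposes): rejecting gives the studio an expected 0.8 × 150 = 120. The distributor offers 120 and keeps 150 − 120 = 30.
Round 2 (the studio proposes): rejecting gives the distributor an expected 0.8 × 30 = 24, so the studio offers 24, keeping 126.
Round 1 (the distributor proposes): rejecting gives the studio an expected 0.8 × 126 = 100.8. The distributor offers 100.8 and keeps 150 − 100.8 = 49.2.

49.2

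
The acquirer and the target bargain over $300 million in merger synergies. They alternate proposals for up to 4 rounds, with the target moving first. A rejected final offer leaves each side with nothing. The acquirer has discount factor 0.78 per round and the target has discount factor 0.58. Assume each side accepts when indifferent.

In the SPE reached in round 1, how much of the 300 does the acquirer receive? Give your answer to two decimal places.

Work backward from the last round.
Round 4 (the acquirer proposes): rejection yields 0 for the target; the acquirer offers 0 and keeps 300.
Round 3 (the target proposes): the acquirer can get 300 next round, worth 0.78 × 300 = 234 now; the target offers that and keeps 66.
Round 2 (the acquirer proposes): the target can get 66 next round, worth 0.58 × 66 = 38.28 now; the acquirer offers that and keeps 261.72.
Round 1 (the target proposes): the acquirer can get 261.72 next round, worth 0.78 × 261.72 = 204.1416 now; the target offers that and keeps 95.8584.

204.14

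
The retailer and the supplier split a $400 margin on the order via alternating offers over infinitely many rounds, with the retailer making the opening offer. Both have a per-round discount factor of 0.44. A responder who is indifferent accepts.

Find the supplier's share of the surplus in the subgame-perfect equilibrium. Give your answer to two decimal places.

122.22

When the retailer proposes, the supplier accepts any offer worth at least 0.44 times what the supplier would get by proposing next round; and vice versa.
This gives x = 400 − 0.44y and y = 400 − 0.44x, where x and y are each side's share when it proposes.
Hence (1 − 0.44·0.44)x = 400(1 − 0.44), i.e. 0.8064·x = 224.
x ≈ 277.7778; the supplier's share is 400 − x ≈ 122.2222.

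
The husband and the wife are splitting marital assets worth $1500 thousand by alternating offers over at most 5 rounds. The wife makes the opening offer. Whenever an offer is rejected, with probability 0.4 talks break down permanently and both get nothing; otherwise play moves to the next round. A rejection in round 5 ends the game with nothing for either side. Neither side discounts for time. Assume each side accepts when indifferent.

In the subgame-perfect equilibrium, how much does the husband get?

489.6

Round 5 (the wife proposes): the husband will accept anything ≥ 0, so the wife offers 0 and keeps 1500.
Round 4 (the husband proposes): rejecting gives the wife an expected 0.6 × 1500 = 900; the husband offers that and keeps 600.
Round 3 (the wife proposes): rejecting gives the husband an expected 0.6 × 600 = 360; the wife offers that and keeps 1140.
Round 2 (the husband proposes): rejecting gives the wife an expected 0.6 × 1140 = 684, so the husband offers 684, keeping 816.
Round 1 (the wife proposes): rejecting gives the husband an expected 0.6 × 816 = 489.6; the wife offers that and keeps 1010.4.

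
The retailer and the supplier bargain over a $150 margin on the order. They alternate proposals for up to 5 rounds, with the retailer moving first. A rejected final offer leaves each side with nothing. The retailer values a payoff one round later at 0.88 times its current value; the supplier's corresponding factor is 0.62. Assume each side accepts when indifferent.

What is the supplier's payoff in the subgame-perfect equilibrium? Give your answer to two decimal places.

17.25

Solve by backward induction from round 5.
Round 5 (the retailer proposes): the supplier will accept anything ≥ 0, so the retailer offers 0 and keeps 150.
Round 4 (the supplier proposes): the retailer can get 150 next round, worth 0.88 × 150 = 132 now, so the supplier offers 132, keeping 18.
Round 3 (the retailer proposes): the supplier can get 18 next round, worth 0.62 × 18 = 11.16 now, so the retailer offers 11.16, keeping 138.84.
Round 2 (the supplier proposes): the retailer can get 138.84 next round, worth 0.88 × 138.84 = 122.1792 now, so the supplier offers 122.1792, keeping 27.8208.
Round 1 (the retailer proposes): the supplier can get 27.8208 next round, worth 0.62 × 27.8208 = 17.248896 now, so the retailer offers 17.248896, keeping 132.751104.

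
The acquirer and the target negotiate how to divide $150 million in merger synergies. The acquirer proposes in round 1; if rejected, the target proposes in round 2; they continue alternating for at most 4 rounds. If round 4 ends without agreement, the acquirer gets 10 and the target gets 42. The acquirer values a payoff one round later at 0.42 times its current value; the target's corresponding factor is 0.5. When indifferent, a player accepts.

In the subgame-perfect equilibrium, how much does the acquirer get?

91.8

Work backward from the last round.
Round 4 (the target proposes): the acquirer gets 10 if talks fail, so the target offers 10 and keeps 140.
Round 3 (the acquirer proposes): the target can get 140 next round, worth 0.5 × 140 = 70 now; the acquirer offers that and keeps 80.
Round 2 (the target proposes): the acquirer can get 80 next round, worth 0.42 × 80 = 33.6 now. The target offers 33.6 and keeps 150 − 33.6 = 116.4.
Round 1 (the acquirer proposes): the target can get 116.4 next round, worth 0.5 × 116.4 = 58.2 now, so the acquirer offers 58.2, keeping 91.8.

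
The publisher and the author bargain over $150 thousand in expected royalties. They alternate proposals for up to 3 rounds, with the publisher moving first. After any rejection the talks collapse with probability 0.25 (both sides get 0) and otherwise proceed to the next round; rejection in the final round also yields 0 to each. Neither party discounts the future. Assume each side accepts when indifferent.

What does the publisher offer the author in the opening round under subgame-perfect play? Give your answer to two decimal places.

28.13

By backward induction:
Round 3 (the publisher proposes): the author will accept anything ≥ 0, so the publisher offers 0 and keeps 150.
Round 2 (the author proposes): rejecting gives the publisher an expected 0.75 × 150 = 112.5. The author offers 112.5 and keeps 150 − 112.5 = 37.5.
Round 1 (the publisher proposes): rejecting gives the author an expected 0.75 × 37.5 = 28.125, so the publisher offers 28.125, keeping 121.875.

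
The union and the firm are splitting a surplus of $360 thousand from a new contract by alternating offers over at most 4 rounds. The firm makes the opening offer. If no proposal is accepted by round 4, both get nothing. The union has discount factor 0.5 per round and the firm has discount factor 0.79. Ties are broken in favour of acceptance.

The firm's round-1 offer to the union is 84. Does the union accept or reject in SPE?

Reject

Work out the union's continuation value if the offer is rejected.
Round 4 (the union proposes): rejection yields 0 for the firm; the union offers 0 and keeps 360.
Round 3 (the firm proposes): the union can get 360 next round, worth 0.5 × 360 = 180 now. The firm offers 180 and keeps 360 − 180 = 180.
Round 2 (the union proposes): the firm can get 180 next round, worth 0.79 × 180 = 142.2 now. The union offers 142.2 and keeps 360 − 142.2 = 217.8.
So by rejecting in round 1, the union gets 217.8 next round, worth 0.5 × 217.8 = 108.9 now.
Offer 84 < 108.9, so the union rejects.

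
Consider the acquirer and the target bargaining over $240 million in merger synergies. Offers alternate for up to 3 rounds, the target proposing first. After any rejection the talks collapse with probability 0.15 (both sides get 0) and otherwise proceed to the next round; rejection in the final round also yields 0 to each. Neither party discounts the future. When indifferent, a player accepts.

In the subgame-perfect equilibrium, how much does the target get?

209.4

Round 3 (the target proposes): rejection yields 0 for the acquirer; the target offers 0 and keeps 240.
Round 2 (the acquirer proposes): rejecting gives the target an expected 0.85 × 240 = 204; the acquirer offers that and keeps 36.
Round 1 (the target proposes): rejecting gives the acquirer an expected 0.85 × 36 = 30.6, so the target offers 30.6, keeping 209.4.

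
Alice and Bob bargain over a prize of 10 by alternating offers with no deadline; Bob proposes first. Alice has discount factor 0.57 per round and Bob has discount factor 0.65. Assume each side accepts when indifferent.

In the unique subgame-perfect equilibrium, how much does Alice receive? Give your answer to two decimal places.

Let x be Bob's share when Bob proposes and y be Alice's share when Alice proposes.
Alice accepts iff offered ≥ 0.57·y, so x = 10 − 0.57y. Symmetrically y = 10 − 0.65x.
Substituting: x = 10 − 0.57(10 − 0.65x), giving x(1 − 0.65·0.57) = 10(1 − 0.57).
So x = 10 × 0.43 / 0.6295 ≈ 6.8308, and Alice receives 10 − x ≈ 3.1692.

3.17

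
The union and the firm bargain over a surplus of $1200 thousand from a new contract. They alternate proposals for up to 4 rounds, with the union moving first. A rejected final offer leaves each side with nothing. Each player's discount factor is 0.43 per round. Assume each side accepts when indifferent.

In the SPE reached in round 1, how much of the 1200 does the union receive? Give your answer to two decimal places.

810.47

Round 4 (the firm proposes): the union will accept anything ≥ 0, so the firm offers 0 and keeps 1200.
Round 3 (the union proposes): the firm can get 1200 next round, worth 0.43 × 1200 = 516 now. The union offers 516 and keeps 1200 − 516 = 684.
Round 2 (the firm proposes): the union can get 684 next round, worth 0.43 × 684 = 294.12 now; the firm offers that and keeps 905.88.
Round 1 (the union proposes): the firm can get 905.88 next round, worth 0.43 × 905.88 = 389.5284 now; the union offers that and keeps 810.4716.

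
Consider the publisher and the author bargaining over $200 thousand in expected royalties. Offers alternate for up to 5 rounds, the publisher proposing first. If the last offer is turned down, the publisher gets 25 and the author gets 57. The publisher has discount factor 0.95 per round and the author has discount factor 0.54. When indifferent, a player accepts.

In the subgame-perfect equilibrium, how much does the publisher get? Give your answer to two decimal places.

By backward induction:
Round 5 (the publisher proposes): the author gets 57 if talks fail, so the publisher offers 57 and keeps 143.
Round 4 (the author proposes): the publisher can get 143 next round, worth 0.95 × 143 = 135.85 now. The author offers 135.85 and keeps 200 − 135.85 = 64.15.
Round 3 (the publisher proposes): the author can get 64.15 next round, worth 0.54 × 64.15 = 34.641 now, so the publisher offers 34.641, keeping 165.359.
Round 2 (the author proposes): the publisher can get 165.359 next round, worth 0.95 × 165.359 = 157.09105 now; the author offers that and keeps 42.90895.
Round 1 (the publisher proposes): the author can get 42.90895 next round, worth 0.54 × 42.90895 = 23.170833 now, so the publisher offers 23.170833, keeping 176.829167.

176.83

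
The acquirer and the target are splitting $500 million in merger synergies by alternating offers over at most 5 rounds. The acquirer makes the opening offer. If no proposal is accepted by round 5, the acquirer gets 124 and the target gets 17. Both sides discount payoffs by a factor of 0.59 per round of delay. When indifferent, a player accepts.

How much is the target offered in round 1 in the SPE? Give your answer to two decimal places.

165.11

Work backward from the last round.
Round 5 (the acquirer proposes): the target gets 17 if talks fail, so the acquirer offers 17 and keeps 483.
Round 4 (the target proposes): the acquirer can get 483 next round, worth 0.59 × 483 = 284.97 now; the target offers that and keeps 215.03.
Round 3 (the acquirer proposes): the target can get 215.03 next round, worth 0.59 × 215.03 = 126.8677 now, so the acquirer offers 126.8677, keeping 373.1323.
Round 2 (the target proposes): the acquirer can get 373.1323 next round, worth 0.59 × 373.1323 = 220.148057 now, so the target offers 220.148057, keeping 279.851943.
Round 1 (the acquirer proposes): the target can get 279.851943 next round, worth 0.59 × 279.851943 = 165.11264637 now. The acquirer offers 165.11264637 and keeps 500 − 165.11264637 = 334.88735363.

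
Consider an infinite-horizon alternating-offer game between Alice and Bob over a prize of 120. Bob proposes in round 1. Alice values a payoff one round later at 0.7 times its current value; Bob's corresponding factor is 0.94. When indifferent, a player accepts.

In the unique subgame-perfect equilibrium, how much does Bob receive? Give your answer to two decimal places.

105.26

Let x be Bob's share when Bob proposes and y be Alice's share when Alice proposes.
Alice accepts iff offered ≥ 0.7·y, so x = 120 − 0.7y. Symmetrically y = 120 − 0.94x.
Substituting: x = 120 − 0.7(120 − 0.94x), giving x(1 − 0.94·0.7) = 120(1 − 0.7).
So x = 120 × 0.3 / 0.342 ≈ 105.2632, and Alice receives 120 − x ≈ 14.7368.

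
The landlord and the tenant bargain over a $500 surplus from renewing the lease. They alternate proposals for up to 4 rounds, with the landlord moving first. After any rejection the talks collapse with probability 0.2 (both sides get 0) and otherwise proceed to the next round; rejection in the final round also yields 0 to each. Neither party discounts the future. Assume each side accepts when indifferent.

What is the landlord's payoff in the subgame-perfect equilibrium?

Round 4 (the tenant proposes): the landlord will accept anything ≥ 0, so the tenant offers 0 and keeps 500.
Round 3 (the landlord proposes): rejecting gives the tenant an expected 0.8 × 500 = 400. The landlord offers 400 and keeps 500 − 400 = 100.
Round 2 (the tenant proposes): rejecting gives the landlord an expected 0.8 × 100 = 80; the tenant offers that and keeps 420.
Round 1 (the landlord proposes): rejecting gives the tenant an expected 0.8 × 420 = 336. The landlord offers 336 and keeps 500 − 336 = 164.

164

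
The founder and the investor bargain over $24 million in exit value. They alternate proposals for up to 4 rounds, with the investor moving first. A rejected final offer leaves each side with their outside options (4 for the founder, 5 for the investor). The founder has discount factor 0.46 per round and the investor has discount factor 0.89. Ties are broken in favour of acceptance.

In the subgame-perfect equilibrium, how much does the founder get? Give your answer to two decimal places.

4.79

Solve by backward induction from round 4.
Round 4 (the founder proposes): the investor gets 5 if talks fail, so the founder offers 5 and keeps 19.
Round 3 (the investor proposes): the founder can get 19 next round, worth 0.46 × 19 = 8.74 now; the investor offers that and keeps 15.26.
Round 2 (the founder proposes): the investor can get 15.26 next round, worth 0.89 × 15.26 = 13.5814 now. The founder offers 13.5814 and keeps 24 − 13.5814 = 10.4186.
Round 1 (the investor proposes): the founder can get 10.4186 next round, worth 0.46 × 10.4186 = 4.792556 now, so the investor offers 4.792556, keeping 19.207444.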